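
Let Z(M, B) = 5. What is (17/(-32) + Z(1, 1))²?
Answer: 20449/1024 ≈ 19.970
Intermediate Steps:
(17/(-32) + Z(1, 1))² = (17/(-32) + 5)² = (17*(-1/32) + 5)² = (-17/32 + 5)² = (143/32)² = 20449/1024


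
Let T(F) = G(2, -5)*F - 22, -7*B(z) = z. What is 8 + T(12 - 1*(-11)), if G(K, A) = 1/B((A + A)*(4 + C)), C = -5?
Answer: -301/10 ≈ -30.100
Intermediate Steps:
B(z) = -z/7
G(K, A) = 7/(2*A) (G(K, A) = 1/(-(A + A)*(4 - 5)/7) = 1/(-2*A*(-1)/7) = 1/(-(-2)*A/7) = 1/(2*A/7) = 7/(2*A))
T(F) = -22 - 7*F/10 (T(F) = ((7/2)/(-5))*F - 22 = ((7/2)*(-⅕))*F - 22 = -7*F/10 - 22 = -22 - 7*F/10)
8 + T(12 - 1*(-11)) = 8 + (-22 - 7*(12 - 1*(-11))/10) = 8 + (-22 - 7*(12 + 11)/10) = 8 + (-22 - 7/10*23) = 8 + (-22 - 161/10) = 8 - 381/10 = -301/10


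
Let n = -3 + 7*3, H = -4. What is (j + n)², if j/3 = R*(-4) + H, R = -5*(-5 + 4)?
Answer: 2916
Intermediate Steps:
n = 18 (n = -3 + 21 = 18)
R = 5 (R = -5*(-1) = 5)
j = -72 (j = 3*(5*(-4) - 4) = 3*(-20 - 4) = 3*(-24) = -72)
(j + n)² = (-72 + 18)² = (-54)² = 2916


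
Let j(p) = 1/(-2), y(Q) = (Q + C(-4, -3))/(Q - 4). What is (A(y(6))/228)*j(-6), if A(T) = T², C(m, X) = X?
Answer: -3/608 ≈ -0.0049342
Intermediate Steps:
y(Q) = (-3 + Q)/(-4 + Q) (y(Q) = (Q - 3)/(Q - 4) = (-3 + Q)/(-4 + Q))
j(p) = -½
(A(y(6))/228)*j(-6) = (((-3 + 6)/(-4 + 6))²/228)*(-½) = ((3/2)²*(1/228))*(-½) = ((9/4)*(1/228))*(-½) = (3/304)*(-½) = -3/608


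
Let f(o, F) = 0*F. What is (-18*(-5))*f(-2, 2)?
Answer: 0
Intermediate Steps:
f(o, F) = 0
(-18*(-5))*f(-2, 2) = -18*(-5)*0 = 90*0 = 0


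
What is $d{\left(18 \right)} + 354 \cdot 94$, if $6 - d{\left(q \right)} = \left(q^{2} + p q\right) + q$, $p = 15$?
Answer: $32670$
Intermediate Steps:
$d{\left(q \right)} = 6 - q^{2} - 16 q$ ($d{\left(q \right)} = 6 - \left(\left(q^{2} + 15 q\right) + q\right) = 6 - \left(q^{2} + 16 q\right) = 6 - q^{2} - 16 q$)
$d{\left(18 \right)} + 354 \cdot 94 = \left(6 - 18^{2} - 288\right) + 354 \cdot 94 = \left(6 - 324 - 288\right) + 33276 = -606 + 33276 = 32670$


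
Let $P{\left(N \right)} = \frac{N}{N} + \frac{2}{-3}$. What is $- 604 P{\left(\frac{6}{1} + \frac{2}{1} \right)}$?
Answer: $- \frac{604}{3} \approx -201.33$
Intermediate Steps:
$P{\left(N \right)} = \frac{1}{3}$ ($P{\left(N \right)} = 1 + 2 \left(- \frac{1}{3}\right) = 1 - \frac{2}{3} = \frac{1}{3}$)
$- 604 P{\left(\frac{6}{1} + \frac{2}{1} \right)} = \left(-604\right) \frac{1}{3} = - \frac{604}{3}$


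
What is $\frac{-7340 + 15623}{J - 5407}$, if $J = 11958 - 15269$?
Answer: $- \frac{2761}{2906} \approx -0.9501$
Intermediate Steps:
$J = -3311$ ($J = 11958 - 15269 = -3311$)
$\frac{-7340 + 15623}{J - 5407} = \frac{-7340 + 15623}{-3311 - 5407} = \frac{8283}{-8718} = 8283 \left(- \frac{1}{8718}\right) = - \frac{2761}{2906}$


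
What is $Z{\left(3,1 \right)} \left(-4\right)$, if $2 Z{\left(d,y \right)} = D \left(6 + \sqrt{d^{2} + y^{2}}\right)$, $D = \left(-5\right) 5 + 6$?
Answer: $228 + 38 \sqrt{10} \approx 348.17$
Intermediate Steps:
$D = -19$ ($D = -25 + 6 = -19$)
$Z{\left(d,y \right)} = -57 - \frac{19 \sqrt{d^{2} + y^{2}}}{2}$ ($Z{\left(d,y \right)} = \frac{\left(-19\right) \left(6 + \sqrt{d^{2} + y^{2}}\right)}{2} = \frac{-114 - 19 \sqrt{d^{2} + y^{2}}}{2} = -57 - \frac{19 \sqrt{d^{2} + y^{2}}}{2}$)
$Z{\left(3,1 \right)} \left(-4\right) = \left(-57 - \frac{19 \sqrt{3^{2} + 1^{2}}}{2}\right) \left(-4\right) = \left(-57 - \frac{19 \sqrt{9 + 1}}{2}\right) \left(-4\right) = \left(-57 - \frac{19 \sqrt{10}}{2}\right) \left(-4\right) = 228 + 38 \sqrt{10}$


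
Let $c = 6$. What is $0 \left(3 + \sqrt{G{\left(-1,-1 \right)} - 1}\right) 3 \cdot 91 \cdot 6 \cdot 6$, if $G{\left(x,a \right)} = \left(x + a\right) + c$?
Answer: $0$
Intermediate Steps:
$G{\left(x,a \right)} = 6 + a + x$ ($G{\left(x,a \right)} = \left(x + a\right) + 6 = \left(a + x\right) + 6 = 6 + a + x$)
$0 \left(3 + \sqrt{G{\left(-1,-1 \right)} - 1}\right) 3 \cdot 91 \cdot 6 \cdot 6 = 0 \left(3 + \sqrt{\left(6 - 1 - 1\right) - 1}\right) 3 \cdot 91 \cdot 6 \cdot 6 = 0 \left(3 + \sqrt{4 - 1}\right) 3 \cdot 91 \cdot 36 = 0 \left(3 + \sqrt{3}\right) 3 \cdot 91 \cdot 36 = 0 \cdot 3 \cdot 91 \cdot 36 = 0 \cdot 91 \cdot 36 = 0 \cdot 36 = 0$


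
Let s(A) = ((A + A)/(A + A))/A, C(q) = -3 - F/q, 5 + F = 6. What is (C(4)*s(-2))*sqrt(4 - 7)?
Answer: 13*I*sqrt(3)/8 ≈ 2.8146*I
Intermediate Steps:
F = 1 (F = -5 + 6 = 1)
C(q) = -3 - 1/q
s(A) = 1/A (s(A) = ((2*A)/((2*A)))/A = ((2*A)*(1/(2*A)))/A = 1/A)
(C(4)*s(-2))*sqrt(4 - 7) = ((-3 - 1/4)/(-2))*sqrt(4 - 7) = ((-3 - 1*1/4)*(-1/2))*sqrt(-3) = ((-3 - 1/4)*(-1/2))*(I*sqrt(3)) = (-13/4*(-1/2))*(I*sqrt(3)) = 13*(I*sqrt(3))/8 = 13*I*sqrt(3)/8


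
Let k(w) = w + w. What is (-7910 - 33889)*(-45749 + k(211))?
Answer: 1894623273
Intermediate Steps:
k(w) = 2*w
(-7910 - 33889)*(-45749 + k(211)) = (-7910 - 33889)*(-45749 + 2*211) = -41799*(-45749 + 422) = -41799*(-45327) = 1894623273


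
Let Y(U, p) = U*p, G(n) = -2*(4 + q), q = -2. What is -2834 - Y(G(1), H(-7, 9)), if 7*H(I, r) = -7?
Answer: -2838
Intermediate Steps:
H(I, r) = -1 (H(I, r) = (⅐)*(-7) = -1)
G(n) = -4 (G(n) = -2*(4 - 2) = -2*2 = -4)
-2834 - Y(G(1), H(-7, 9)) = -2834 - (-4)*(-1) = -2834 - 1*4 = -2834 - 4 = -2838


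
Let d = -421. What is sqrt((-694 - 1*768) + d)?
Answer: I*sqrt(1883) ≈ 43.394*I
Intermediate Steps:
sqrt((-694 - 1*768) + d) = sqrt((-694 - 1*768) - 421) = sqrt((-694 - 768) - 421) = sqrt(-1462 - 421) = sqrt(-1883) = I*sqrt(1883)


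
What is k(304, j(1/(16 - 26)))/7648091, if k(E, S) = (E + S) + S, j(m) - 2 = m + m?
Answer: 1538/38240455 ≈ 4.0219e-5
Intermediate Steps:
j(m) = 2 + 2*m (j(m) = 2 + (m + m) = 2 + 2*m)
k(E, S) = E + 2*S
k(304, j(1/(16 - 26)))/7648091 = (304 + 2*(2 + 2/(16 - 26)))/7648091 = (304 + 2*(2 + 2/(-10)))*(1/7648091) = (304 + 2*(2 + 2*(-1/10)))*(1/7648091) = (304 + 2*(2 - 1/5))*(1/7648091) = (304 + 2*(9/5))*(1/7648091) = (304 + 18/5)*(1/7648091) = (1538/5)*(1/7648091) = 1538/38240455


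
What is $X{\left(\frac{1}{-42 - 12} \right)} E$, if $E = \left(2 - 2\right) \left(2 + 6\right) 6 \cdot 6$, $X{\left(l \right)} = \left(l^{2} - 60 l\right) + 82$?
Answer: $0$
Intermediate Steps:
$X{\left(l \right)} = 82 + l^{2} - 60 l$
$E = 0$ ($E = 0 \cdot 8 \cdot 6 \cdot 6 = 0 \cdot 6 \cdot 6 = 0 \cdot 6 = 0$)
$X{\left(\frac{1}{-42 - 12} \right)} E = \left(82 + \left(\frac{1}{-42 - 12}\right)^{2} - \frac{60}{-42 - 12}\right) 0 = \left(82 + \left(\frac{1}{-54}\right)^{2} - \frac{60}{-54}\right) 0 = \left(82 + \left(- \frac{1}{54}\right)^{2} - - \frac{10}{9}\right) 0 = \left(82 + \frac{1}{2916} + \frac{10}{9}\right) 0 = \frac{242353}{2916} \cdot 0 = 0$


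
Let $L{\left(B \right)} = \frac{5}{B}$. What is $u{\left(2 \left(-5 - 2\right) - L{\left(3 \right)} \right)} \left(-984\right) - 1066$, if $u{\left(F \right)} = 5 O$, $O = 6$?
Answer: $-30586$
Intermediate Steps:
$u{\left(F \right)} = 30$ ($u{\left(F \right)} = 5 \cdot 6 = 30$)
$u{\left(2 \left(-5 - 2\right) - L{\left(3 \right)} \right)} \left(-984\right) - 1066 = 30 \left(-984\right) - 1066 = -29520 - 1066 = -30586$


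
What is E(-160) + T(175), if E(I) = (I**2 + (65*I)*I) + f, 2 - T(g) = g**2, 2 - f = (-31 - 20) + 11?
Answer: 1659019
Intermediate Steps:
f = 42 (f = 2 - ((-31 - 20) + 11) = 2 - (-51 + 11) = 2 - 1*(-40) = 2 + 40 = 42)
T(g) = 2 - g**2
E(I) = 42 + 66*I**2 (E(I) = (I**2 + (65*I)*I) + 42 = (I**2 + 65*I**2) + 42 = 66*I**2 + 42 = 42 + 66*I**2)
E(-160) + T(175) = (42 + 66*(-160)**2) + (2 - 1*175**2) = (42 + 66*25600) + (2 - 1*30625) = (42 + 1689600) + (2 - 30625) = 1689642 - 30623 = 1659019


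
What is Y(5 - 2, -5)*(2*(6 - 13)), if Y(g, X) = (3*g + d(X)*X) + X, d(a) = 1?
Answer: 14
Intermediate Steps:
Y(g, X) = 2*X + 3*g (Y(g, X) = (3*g + 1*X) + X = (3*g + X) + X = (X + 3*g) + X = 2*X + 3*g)
Y(5 - 2, -5)*(2*(6 - 13)) = (2*(-5) + 3*(5 - 2))*(2*(6 - 13)) = (-10 + 3*3)*(2*(-7)) = (-10 + 9)*(-14) = -1*(-14) = 14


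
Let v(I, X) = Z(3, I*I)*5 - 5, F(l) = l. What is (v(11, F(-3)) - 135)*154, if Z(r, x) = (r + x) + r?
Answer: 76230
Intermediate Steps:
Z(r, x) = x + 2*r
v(I, X) = 25 + 5*I² (v(I, X) = (I*I + 2*3)*5 - 5 = (I² + 6)*5 - 5 = (6 + I²)*5 - 5 = (30 + 5*I²) - 5 = 25 + 5*I²)
(v(11, F(-3)) - 135)*154 = ((25 + 5*11²) - 135)*154 = ((25 + 5*121) - 135)*154 = ((25 + 605) - 135)*154 = (630 - 135)*154 = 495*154 = 76230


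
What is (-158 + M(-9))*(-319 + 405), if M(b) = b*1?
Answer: -14362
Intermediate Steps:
M(b) = b
(-158 + M(-9))*(-319 + 405) = (-158 - 9)*(-319 + 405) = -167*86 = -14362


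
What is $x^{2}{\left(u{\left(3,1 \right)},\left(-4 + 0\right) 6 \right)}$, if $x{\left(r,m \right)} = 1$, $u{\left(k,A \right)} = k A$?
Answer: $1$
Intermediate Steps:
$u{\left(k,A \right)} = A k$
$x^{2}{\left(u{\left(3,1 \right)},\left(-4 + 0\right) 6 \right)} = 1^{2} = 1$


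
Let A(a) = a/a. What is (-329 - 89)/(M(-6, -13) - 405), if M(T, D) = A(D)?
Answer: 209/202 ≈ 1.0347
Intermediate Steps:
A(a) = 1
M(T, D) = 1
(-329 - 89)/(M(-6, -13) - 405) = (-329 - 89)/(1 - 405) = -418/(-404) = -418*(-1/404) = 209/202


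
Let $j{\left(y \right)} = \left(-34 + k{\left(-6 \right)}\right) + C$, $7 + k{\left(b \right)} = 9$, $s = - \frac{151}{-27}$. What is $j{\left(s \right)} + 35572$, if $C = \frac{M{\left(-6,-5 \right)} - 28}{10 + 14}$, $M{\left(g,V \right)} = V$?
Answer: $\frac{284309}{8} \approx 35539.0$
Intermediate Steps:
$s = \frac{151}{27}$ ($s = \left(-151\right) \left(- \frac{1}{27}\right) = \frac{151}{27} \approx 5.5926$)
$k{\left(b \right)} = 2$ ($k{\left(b \right)} = -7 + 9 = 2$)
$C = - \frac{11}{8}$ ($C = \frac{-5 - 28}{10 + 14} = - \frac{33}{24} = \left(-33\right) \frac{1}{24} = - \frac{11}{8} \approx -1.375$)
$j{\left(y \right)} = - \frac{267}{8}$ ($j{\left(y \right)} = \left(-34 + 2\right) - \frac{11}{8} = -32 - \frac{11}{8} = - \frac{267}{8}$)
$j{\left(s \right)} + 35572 = - \frac{267}{8} + 35572 = \frac{284309}{8}$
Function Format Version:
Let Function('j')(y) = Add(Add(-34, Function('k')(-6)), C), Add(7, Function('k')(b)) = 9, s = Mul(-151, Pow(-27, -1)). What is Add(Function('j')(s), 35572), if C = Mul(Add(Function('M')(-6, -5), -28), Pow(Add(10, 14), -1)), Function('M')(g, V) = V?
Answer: Rational(284309, 8) ≈ 35539.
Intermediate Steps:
s = Rational(151, 27) (s = Mul(-151, Rational(-1, 27)) = Rational(151, 27) ≈ 5.5926)
Function('k')(b) = 2 (Function('k')(b) = Add(-7, 9) = 2)
C = Rational(-11, 8) (C = Mul(Add(-5, -28), Pow(Add(10, 14), -1)) = Mul(-33, Pow(24, -1)) = Mul(-33, Rational(1, 24)) = Rational(-11, 8) ≈ -1.3750)
Function('j')(y) = Rational(-267, 8) (Function('j')(y) = Add(Add(-34, 2), Rational(-11, 8)) = Add(-32, Rational(-11, 8)) = Rational(-267, 8))
Add(Function('j')(s), 35572) = Add(Rational(-267, 8), 35572) = Rational(284309, 8)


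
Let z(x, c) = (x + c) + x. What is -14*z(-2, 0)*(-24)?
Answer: -1344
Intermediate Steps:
z(x, c) = c + 2*x (z(x, c) = (c + x) + x = c + 2*x)
-14*z(-2, 0)*(-24) = -14*(0 + 2*(-2))*(-24) = -14*(0 - 4)*(-24) = -14*(-4)*(-24) = 56*(-24) = -1344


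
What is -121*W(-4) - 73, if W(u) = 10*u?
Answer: 4767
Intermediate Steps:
-121*W(-4) - 73 = -1210*(-4) - 73 = -121*(-40) - 73 = 4840 - 73 = 4767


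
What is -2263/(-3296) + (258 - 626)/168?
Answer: -104093/69216 ≈ -1.5039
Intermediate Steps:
-2263/(-3296) + (258 - 626)/168 = -2263*(-1/3296) - 368*1/168 = 2263/3296 - 46/21 = -104093/69216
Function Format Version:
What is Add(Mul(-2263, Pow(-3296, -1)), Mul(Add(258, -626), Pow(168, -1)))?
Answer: Rational(-104093, 69216) ≈ -1.5039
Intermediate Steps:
Add(Mul(-2263, Pow(-3296, -1)), Mul(Add(258, -626), Pow(168, -1))) = Add(Mul(-2263, Rational(-1, 3296)), Mul(-368, Rational(1, 168))) = Add(Rational(2263, 3296), Rational(-46, 21)) = Rational(-104093, 69216)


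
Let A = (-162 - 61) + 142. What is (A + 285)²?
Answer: 41616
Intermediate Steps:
A = -81 (A = -223 + 142 = -81)
(A + 285)² = (-81 + 285)² = 204² = 41616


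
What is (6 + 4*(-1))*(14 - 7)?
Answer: 14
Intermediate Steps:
(6 + 4*(-1))*(14 - 7) = (6 - 4)*7 = 2*7 = 14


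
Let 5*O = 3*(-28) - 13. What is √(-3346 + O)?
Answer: I*√84135/5 ≈ 58.012*I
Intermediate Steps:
O = -97/5 (O = (3*(-28) - 13)/5 = (-84 - 13)/5 = (⅕)*(-97) = -97/5 ≈ -19.400)
√(-3346 + O) = √(-3346 - 97/5) = √(-16827/5) = I*√84135/5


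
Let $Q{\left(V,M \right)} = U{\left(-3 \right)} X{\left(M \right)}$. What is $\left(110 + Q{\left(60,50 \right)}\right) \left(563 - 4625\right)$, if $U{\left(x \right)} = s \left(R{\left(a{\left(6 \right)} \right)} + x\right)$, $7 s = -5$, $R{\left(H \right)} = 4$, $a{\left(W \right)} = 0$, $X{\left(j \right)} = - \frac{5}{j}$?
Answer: $- \frac{3129771}{7} \approx -4.4711 \cdot 10^{5}$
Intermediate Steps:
$s = - \frac{5}{7}$ ($s = \frac{1}{7} \left(-5\right) = - \frac{5}{7} \approx -0.71429$)
$U{\left(x \right)} = - \frac{20}{7} - \frac{5 x}{7}$ ($U{\left(x \right)} = - \frac{5 \left(4 + x\right)}{7} = - \frac{20}{7} - \frac{5 x}{7}$)
$Q{\left(V,M \right)} = \frac{25}{7 M}$ ($Q{\left(V,M \right)} = \left(- \frac{20}{7} - - \frac{15}{7}\right) \left(- \frac{5}{M}\right) = \left(- \frac{20}{7} + \frac{15}{7}\right) \left(- \frac{5}{M}\right) = - \frac{5 \left(- \frac{5}{M}\right)}{7} = \frac{25}{7 M}$)
$\left(110 + Q{\left(60,50 \right)}\right) \left(563 - 4625\right) = \left(110 + \frac{25}{7 \cdot 50}\right) \left(563 - 4625\right) = \left(110 + \frac{25}{7} \cdot \frac{1}{50}\right) \left(-4062\right) = \left(110 + \frac{1}{14}\right) \left(-4062\right) = \frac{1541}{14} \left(-4062\right) = - \frac{3129771}{7}$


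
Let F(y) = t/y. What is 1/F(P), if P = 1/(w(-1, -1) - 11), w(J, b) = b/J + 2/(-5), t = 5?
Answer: -1/52 ≈ -0.019231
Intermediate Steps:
w(J, b) = -⅖ + b/J (w(J, b) = b/J + 2*(-⅕) = b/J - ⅖ = -⅖ + b/J)
P = -5/52 (P = 1/((-⅖ - 1/(-1)) - 11) = 1/((-⅖ - 1*(-1)) - 11) = 1/((-⅖ + 1) - 11) = 1/(⅗ - 11) = 1/(-52/5) = -5/52 ≈ -0.096154)
F(y) = 5/y
1/F(P) = 1/(5/(-5/52)) = 1/(5*(-52/5)) = 1/(-52) = -1/52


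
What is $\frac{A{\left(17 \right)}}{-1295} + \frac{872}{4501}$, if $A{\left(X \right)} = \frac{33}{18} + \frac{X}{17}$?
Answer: $\frac{956989}{4996110} \approx 0.19155$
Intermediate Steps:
$A{\left(X \right)} = \frac{11}{6} + \frac{X}{17}$ ($A{\left(X \right)} = 33 \cdot \frac{1}{18} + X \frac{1}{17} = \frac{11}{6} + \frac{X}{17}$)
$\frac{A{\left(17 \right)}}{-1295} + \frac{872}{4501} = \frac{\frac{11}{6} + \frac{1}{17} \cdot 17}{-1295} + \frac{872}{4501} = \left(\frac{11}{6} + 1\right) \left(- \frac{1}{1295}\right) + 872 \cdot \frac{1}{4501} = \frac{17}{6} \left(- \frac{1}{1295}\right) + \frac{872}{4501} = - \frac{17}{7770} + \frac{872}{4501} = \frac{956989}{4996110}$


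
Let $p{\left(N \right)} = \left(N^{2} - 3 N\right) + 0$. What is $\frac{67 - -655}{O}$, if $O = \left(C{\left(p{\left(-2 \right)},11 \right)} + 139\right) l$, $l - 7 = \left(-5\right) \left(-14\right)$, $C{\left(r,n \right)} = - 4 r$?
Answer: $\frac{722}{7623} \approx 0.094713$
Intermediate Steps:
$p{\left(N \right)} = N^{2} - 3 N$
$l = 77$ ($l = 7 - -70 = 7 + 70 = 77$)
$O = 7623$ ($O = \left(- 4 \left(- 2 \left(-3 - 2\right)\right) + 139\right) 77 = \left(- 4 \left(\left(-2\right) \left(-5\right)\right) + 139\right) 77 = \left(\left(-4\right) 10 + 139\right) 77 = \left(-40 + 139\right) 77 = 99 \cdot 77 = 7623$)
$\frac{67 - -655}{O} = \frac{67 - -655}{7623} = \left(67 + 655\right) \frac{1}{7623} = 722 \cdot \frac{1}{7623} = \frac{722}{7623}$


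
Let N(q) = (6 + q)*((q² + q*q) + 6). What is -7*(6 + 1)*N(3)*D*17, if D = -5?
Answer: 899640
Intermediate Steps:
N(q) = (6 + q)*(6 + 2*q²) (N(q) = (6 + q)*((q² + q²) + 6) = (6 + q)*(2*q² + 6) = (6 + q)*(6 + 2*q²))
-7*(6 + 1)*N(3)*D*17 = -7*(6 + 1)*(36 + 2*3³ + 6*3 + 12*3²)*(-5)*17 = -49*(36 + 2*27 + 18 + 12*9)*(-5)*17 = -49*(36 + 54 + 18 + 108)*(-5)*17 = -49*216*(-5)*17 = -49*(-1080)*17 = -7*(-7560)*17 = 52920*17 = 899640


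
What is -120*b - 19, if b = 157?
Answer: -18859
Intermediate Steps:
-120*b - 19 = -120*157 - 19 = -18840 - 19 = -18859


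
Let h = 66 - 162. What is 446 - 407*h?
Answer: 39518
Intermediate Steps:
h = -96
446 - 407*h = 446 - 407*(-96) = 446 + 39072 = 39518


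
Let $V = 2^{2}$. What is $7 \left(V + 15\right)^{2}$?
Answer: $2527$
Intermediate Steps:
$V = 4$
$7 \left(V + 15\right)^{2} = 7 \left(4 + 15\right)^{2} = 7 \cdot 19^{2} = 7 \cdot 361 = 2527$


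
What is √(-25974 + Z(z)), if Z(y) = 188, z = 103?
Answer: I*√25786 ≈ 160.58*I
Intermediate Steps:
√(-25974 + Z(z)) = √(-25974 + 188) = √(-25786) = I*√25786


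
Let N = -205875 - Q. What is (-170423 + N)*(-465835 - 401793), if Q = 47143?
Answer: 367389267948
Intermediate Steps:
N = -253018 (N = -205875 - 1*47143 = -205875 - 47143 = -253018)
(-170423 + N)*(-465835 - 401793) = (-170423 - 253018)*(-465835 - 401793) = -423441*(-867628) = 367389267948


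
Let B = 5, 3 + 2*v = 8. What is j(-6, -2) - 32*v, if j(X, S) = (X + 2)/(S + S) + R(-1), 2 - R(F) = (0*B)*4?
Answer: -77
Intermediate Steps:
v = 5/2 (v = -3/2 + (½)*8 = -3/2 + 4 = 5/2 ≈ 2.5000)
R(F) = 2 (R(F) = 2 - 0*5*4 = 2 - 0*4 = 2 - 1*0 = 2 + 0 = 2)
j(X, S) = 2 + (2 + X)/(2*S) (j(X, S) = (X + 2)/(S + S) + 2 = (2 + X)/((2*S)) + 2 = (2 + X)*(1/(2*S)) + 2 = (2 + X)/(2*S) + 2 = 2 + (2 + X)/(2*S))
j(-6, -2) - 32*v = (½)*(2 - 6 + 4*(-2))/(-2) - 32*5/2 = (½)*(-½)*(2 - 6 - 8) - 80 = (½)*(-½)*(-12) - 80 = 3 - 80 = -77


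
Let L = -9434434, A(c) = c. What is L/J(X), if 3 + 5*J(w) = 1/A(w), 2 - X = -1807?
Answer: 42667227765/2713 ≈ 1.5727e+7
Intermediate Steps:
X = 1809 (X = 2 - 1*(-1807) = 2 + 1807 = 1809)
J(w) = -⅗ + 1/(5*w)
L/J(X) = -9434434*9045/(1 - 3*1809) = -9434434*9045/(1 - 5427) = -9434434/((⅕)*(1/1809)*(-5426)) = -9434434/(-5426/9045) = -9434434*(-9045/5426) = 42667227765/2713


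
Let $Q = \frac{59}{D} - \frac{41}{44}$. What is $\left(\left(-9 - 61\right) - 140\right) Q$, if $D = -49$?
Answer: $\frac{69075}{154} \approx 448.54$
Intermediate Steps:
$Q = - \frac{4605}{2156}$ ($Q = \frac{59}{-49} - \frac{41}{44} = 59 \left(- \frac{1}{49}\right) - \frac{41}{44} = - \frac{59}{49} - \frac{41}{44} = - \frac{4605}{2156} \approx -2.1359$)
$\left(\left(-9 - 61\right) - 140\right) Q = \left(\left(-9 - 61\right) - 140\right) \left(- \frac{4605}{2156}\right) = \left(-70 - 140\right) \left(- \frac{4605}{2156}\right) = \left(-210\right) \left(- \frac{4605}{2156}\right) = \frac{69075}{154}$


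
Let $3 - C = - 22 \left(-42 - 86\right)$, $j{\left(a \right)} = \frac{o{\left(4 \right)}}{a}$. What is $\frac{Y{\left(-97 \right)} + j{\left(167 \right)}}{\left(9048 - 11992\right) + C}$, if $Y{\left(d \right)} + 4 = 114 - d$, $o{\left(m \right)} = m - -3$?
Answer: $- \frac{34576}{961419} \approx -0.035964$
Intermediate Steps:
$o{\left(m \right)} = 3 + m$ ($o{\left(m \right)} = m + 3 = 3 + m$)
$j{\left(a \right)} = \frac{7}{a}$ ($j{\left(a \right)} = \frac{3 + 4}{a} = \frac{7}{a}$)
$Y{\left(d \right)} = 110 - d$ ($Y{\left(d \right)} = -4 - \left(-114 + d\right) = 110 - d$)
$C = -2813$ ($C = 3 - - 22 \left(-42 - 86\right) = 3 - \left(-22\right) \left(-128\right) = 3 - 2816 = -2813$)
$\frac{Y{\left(-97 \right)} + j{\left(167 \right)}}{\left(9048 - 11992\right) + C} = \frac{\left(110 - -97\right) + \frac{7}{167}}{\left(9048 - 11992\right) - 2813} = \frac{\left(110 + 97\right) + 7 \cdot \frac{1}{167}}{-2944 - 2813} = \frac{207 + \frac{7}{167}}{-5757} = \frac{34576}{167} \left(- \frac{1}{5757}\right) = - \frac{34576}{961419}$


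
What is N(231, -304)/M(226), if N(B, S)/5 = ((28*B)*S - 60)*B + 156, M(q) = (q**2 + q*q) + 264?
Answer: -283889085/12802 ≈ -22175.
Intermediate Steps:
M(q) = 264 + 2*q**2 (M(q) = (q**2 + q**2) + 264 = 2*q**2 + 264 = 264 + 2*q**2)
N(B, S) = 780 + 5*B*(-60 + 28*B*S) (N(B, S) = 5*(((28*B)*S - 60)*B + 156) = 5*((28*B*S - 60)*B + 156) = 5*((-60 + 28*B*S)*B + 156) = 5*(B*(-60 + 28*B*S) + 156) = 5*(156 + B*(-60 + 28*B*S)) = 780 + 5*B*(-60 + 28*B*S))
N(231, -304)/M(226) = (780 - 300*231 + 140*(-304)*231**2)/(264 + 2*226**2) = (780 - 69300 + 140*(-304)*53361)/(264 + 2*51076) = (780 - 69300 - 2271044160)/(264 + 102152) = -2271112680/102416 = -2271112680*1/102416 = -283889085/12802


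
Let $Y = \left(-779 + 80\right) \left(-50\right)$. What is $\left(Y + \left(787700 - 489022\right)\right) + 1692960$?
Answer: $2026588$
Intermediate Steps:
$Y = 34950$ ($Y = \left(-699\right) \left(-50\right) = 34950$)
$\left(Y + \left(787700 - 489022\right)\right) + 1692960 = \left(34950 + \left(787700 - 489022\right)\right) + 1692960 = \left(34950 + 298678\right) + 1692960 = 333628 + 1692960 = 2026588$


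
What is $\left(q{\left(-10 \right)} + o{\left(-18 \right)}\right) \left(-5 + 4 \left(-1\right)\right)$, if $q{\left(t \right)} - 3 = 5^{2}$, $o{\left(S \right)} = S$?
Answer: $-90$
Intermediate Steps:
$q{\left(t \right)} = 28$ ($q{\left(t \right)} = 3 + 5^{2} = 3 + 25 = 28$)
$\left(q{\left(-10 \right)} + o{\left(-18 \right)}\right) \left(-5 + 4 \left(-1\right)\right) = \left(28 - 18\right) \left(-5 + 4 \left(-1\right)\right) = 10 \left(-5 - 4\right) = 10 \left(-9\right) = -90$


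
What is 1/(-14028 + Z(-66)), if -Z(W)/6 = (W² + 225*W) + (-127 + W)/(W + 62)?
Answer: 2/97293 ≈ 2.0556e-5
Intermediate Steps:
Z(W) = -1350*W - 6*W² - 6*(-127 + W)/(62 + W) (Z(W) = -6*((W² + 225*W) + (-127 + W)/(W + 62)) = -6*((W² + 225*W) + (-127 + W)/(62 + W)) = -6*(W² + 225*W + (-127 + W)/(62 + W)) = -1350*W - 6*W² - 6*(-127 + W)/(62 + W))
1/(-14028 + Z(-66)) = 1/(-14028 + 6*(127 - 1*(-66)³ - 13951*(-66) - 287*(-66)²)/(62 - 66)) = 1/(-14028 + 6*(127 - 1*(-287496) + 920766 - 287*4356)/(-4)) = 1/(-14028 + 6*(-¼)*(127 + 287496 + 920766 - 1250172)) = 1/(-14028 + 6*(-¼)*(-41783)) = 1/(-14028 + 125349/2) = 1/(97293/2) = 2/97293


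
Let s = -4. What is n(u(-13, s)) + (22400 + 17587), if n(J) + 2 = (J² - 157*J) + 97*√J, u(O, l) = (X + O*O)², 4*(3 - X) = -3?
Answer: 226803198977/256 ≈ 8.8595e+8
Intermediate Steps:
X = 15/4 (X = 3 - ¼*(-3) = 3 + ¾ = 15/4 ≈ 3.7500)
u(O, l) = (15/4 + O²)² (u(O, l) = (15/4 + O*O)² = (15/4 + O²)²)
n(J) = -2 + J² - 157*J + 97*√J (n(J) = -2 + ((J² - 157*J) + 97*√J) = -2 + (J² - 157*J + 97*√J) = -2 + J² - 157*J + 97*√J)
n(u(-13, s)) + (22400 + 17587) = (-2 + ((15 + 4*(-13)²)²/16)² - 157*(15 + 4*(-13)²)²/16 + 97*√((15 + 4*(-13)²)²/16)) + (22400 + 17587) = (-2 + ((15 + 4*169)²/16)² - 157*(15 + 4*169)²/16 + 97*√((15 + 4*169)²/16)) + 39987 = (-2 + ((15 + 676)²/16)² - 157*(15 + 676)²/16 + 97*√((15 + 676)²/16)) + 39987 = (-2 + ((1/16)*691²)² - 157*691²/16 + 97*√((1/16)*691²)) + 39987 = (-2 + ((1/16)*477481)² - 157*477481/16 + 97*√((1/16)*477481)) + 39987 = (-2 + (477481/16)² - 157*477481/16 + 97*√(477481/16)) + 39987 = (-2 + 227988105361/256 - 74964517/16 + 97*(691/4)) + 39987 = (-2 + 227988105361/256 - 74964517/16 + 67027/4) + 39987 = 226792962305/256 + 39987 = 226803198977/256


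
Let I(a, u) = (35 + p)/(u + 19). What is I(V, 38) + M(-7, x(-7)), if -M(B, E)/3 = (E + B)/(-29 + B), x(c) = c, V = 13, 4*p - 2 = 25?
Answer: -33/76 ≈ -0.43421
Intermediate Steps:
p = 27/4 (p = 1/2 + (1/4)*25 = 1/2 + 25/4 = 27/4 ≈ 6.7500)
M(B, E) = -3*(B + E)/(-29 + B) (M(B, E) = -3*(E + B)/(-29 + B) = -3*(B + E)/(-29 + B))
I(a, u) = 167/(4*(19 + u)) (I(a, u) = (35 + 27/4)/(u + 19) = 167/(4*(19 + u)))
I(V, 38) + M(-7, x(-7)) = 167/(4*(19 + 38)) + 3*(-1*(-7) - 1*(-7))/(-29 - 7) = (167/4)/57 + 3*(7 + 7)/(-36) = (167/4)*(1/57) + 3*(-1/36)*14 = 167/228 - 7/6 = -33/76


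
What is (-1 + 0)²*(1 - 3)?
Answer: -2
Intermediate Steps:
(-1 + 0)²*(1 - 3) = (-1)²*(-2) = 1*(-2) = -2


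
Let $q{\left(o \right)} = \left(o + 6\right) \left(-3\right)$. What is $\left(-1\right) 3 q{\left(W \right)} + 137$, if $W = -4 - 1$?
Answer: $146$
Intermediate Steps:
$W = -5$ ($W = -4 - 1 = -5$)
$q{\left(o \right)} = -18 - 3 o$ ($q{\left(o \right)} = \left(6 + o\right) \left(-3\right) = -18 - 3 o$)
$\left(-1\right) 3 q{\left(W \right)} + 137 = \left(-1\right) 3 \left(-18 - -15\right) + 137 = - 3 \left(-18 + 15\right) + 137 = \left(-3\right) \left(-3\right) + 137 = 9 + 137 = 146$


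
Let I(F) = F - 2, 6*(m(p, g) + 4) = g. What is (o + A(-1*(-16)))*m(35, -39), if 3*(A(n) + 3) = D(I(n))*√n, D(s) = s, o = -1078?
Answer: 22309/2 ≈ 11155.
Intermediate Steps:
m(p, g) = -4 + g/6
I(F) = -2 + F
A(n) = -3 + √n*(-2 + n)/3 (A(n) = -3 + ((-2 + n)*√n)/3 = -3 + (√n*(-2 + n))/3 = -3 + √n*(-2 + n)/3)
(o + A(-1*(-16)))*m(35, -39) = (-1078 + (-3 + √(-1*(-16))*(-2 - 1*(-16))/3))*(-4 + (⅙)*(-39)) = (-1078 + (-3 + √16*(-2 + 16)/3))*(-4 - 13/2) = (-1078 + (-3 + (⅓)*4*14))*(-21/2) = (-1078 + (-3 + 56/3))*(-21/2) = (-1078 + 47/3)*(-21/2) = -3187/3*(-21/2) = 22309/2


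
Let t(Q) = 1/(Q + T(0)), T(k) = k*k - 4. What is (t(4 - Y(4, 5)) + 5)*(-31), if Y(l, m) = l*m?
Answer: -3069/20 ≈ -153.45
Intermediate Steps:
T(k) = -4 + k² (T(k) = k² - 4 = -4 + k²)
t(Q) = 1/(-4 + Q) (t(Q) = 1/(Q + (-4 + 0²)) = 1/(Q + (-4 + 0)) = 1/(Q - 4) = 1/(-4 + Q))
(t(4 - Y(4, 5)) + 5)*(-31) = (1/(-4 + (4 - 4*5)) + 5)*(-31) = (1/(-4 + (4 - 1*20)) + 5)*(-31) = (1/(-4 + (4 - 20)) + 5)*(-31) = (1/(-4 - 16) + 5)*(-31) = (1/(-20) + 5)*(-31) = (-1/20 + 5)*(-31) = (99/20)*(-31) = -3069/20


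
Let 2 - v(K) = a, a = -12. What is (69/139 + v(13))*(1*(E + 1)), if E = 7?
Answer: 16120/139 ≈ 115.97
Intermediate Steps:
v(K) = 14 (v(K) = 2 - 1*(-12) = 2 + 12 = 14)
(69/139 + v(13))*(1*(E + 1)) = (69/139 + 14)*(1*(7 + 1)) = (69*(1/139) + 14)*(1*8) = (69/139 + 14)*8 = (2015/139)*8 = 16120/139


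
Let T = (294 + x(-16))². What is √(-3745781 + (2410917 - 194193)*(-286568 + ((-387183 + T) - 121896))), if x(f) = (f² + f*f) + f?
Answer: I*√380276097809 ≈ 6.1667e+5*I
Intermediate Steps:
x(f) = f + 2*f² (x(f) = (f² + f²) + f = 2*f² + f = f + 2*f²)
T = 624100 (T = (294 - 16*(1 + 2*(-16)))² = (294 - 16*(1 - 32))² = (294 - 16*(-31))² = (294 + 496)² = 790² = 624100)
√(-3745781 + (2410917 - 194193)*(-286568 + ((-387183 + T) - 121896))) = √(-3745781 + (2410917 - 194193)*(-286568 + ((-387183 + 624100) - 121896))) = √(-3745781 + 2216724*(-286568 + (236917 - 121896))) = √(-3745781 + 2216724*(-286568 + 115021)) = √(-3745781 + 2216724*(-171547)) = √(-3745781 - 380272352028) = √(-380276097809) = I*√380276097809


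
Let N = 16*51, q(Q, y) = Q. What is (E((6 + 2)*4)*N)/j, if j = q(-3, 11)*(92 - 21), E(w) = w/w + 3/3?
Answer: -544/71 ≈ -7.6620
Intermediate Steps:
E(w) = 2 (E(w) = 1 + 3*(⅓) = 1 + 1 = 2)
N = 816
j = -213 (j = -3*(92 - 21) = -3*71 = -213)
(E((6 + 2)*4)*N)/j = (2*816)/(-213) = 1632*(-1/213) = -544/71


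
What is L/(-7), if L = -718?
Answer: 718/7 ≈ 102.57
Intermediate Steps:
L/(-7) = -718/(-7) = -⅐*(-718) = 718/7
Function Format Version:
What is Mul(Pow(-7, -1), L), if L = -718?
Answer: Rational(718, 7) ≈ 102.57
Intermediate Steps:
Mul(Pow(-7, -1), L) = Mul(Pow(-7, -1), -718) = Mul(Rational(-1, 7), -718) = Rational(718, 7)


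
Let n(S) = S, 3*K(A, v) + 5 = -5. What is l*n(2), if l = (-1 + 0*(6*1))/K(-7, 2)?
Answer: ⅗ ≈ 0.60000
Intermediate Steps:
K(A, v) = -10/3 (K(A, v) = -5/3 + (⅓)*(-5) = -5/3 - 5/3 = -10/3)
l = 3/10 (l = (-1 + 0*(6*1))/(-10/3) = (-1 + 0*6)*(-3/10) = (-1 + 0)*(-3/10) = -1*(-3/10) = 3/10 ≈ 0.30000)
l*n(2) = (3/10)*2 = ⅗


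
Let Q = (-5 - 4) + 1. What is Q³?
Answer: -512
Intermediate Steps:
Q = -8 (Q = -9 + 1 = -8)
Q³ = (-8)³ = -512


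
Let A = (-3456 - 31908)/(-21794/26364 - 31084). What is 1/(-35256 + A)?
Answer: -409760185/14446038914112 ≈ -2.8365e-5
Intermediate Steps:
A = 466168248/409760185 (A = -35364/(-21794*1/26364 - 31084) = -35364/(-10897/13182 - 31084) = -35364/(-409760185/13182) = -35364*(-13182/409760185) = 466168248/409760185 ≈ 1.1377)
1/(-35256 + A) = 1/(-35256 + 466168248/409760185) = 1/(-14446038914112/409760185) = -409760185/14446038914112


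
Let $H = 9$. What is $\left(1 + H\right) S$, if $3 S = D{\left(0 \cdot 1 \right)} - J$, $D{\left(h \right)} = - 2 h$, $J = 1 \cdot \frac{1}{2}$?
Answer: $- \frac{5}{3} \approx -1.6667$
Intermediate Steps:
$J = \frac{1}{2}$ ($J = 1 \cdot \frac{1}{2} = \frac{1}{2} \approx 0.5$)
$S = - \frac{1}{6}$ ($S = \frac{- 2 \cdot 0 \cdot 1 - \frac{1}{2}}{3} = \frac{\left(-2\right) 0 - \frac{1}{2}}{3} = \frac{0 - \frac{1}{2}}{3} = \frac{1}{3} \left(- \frac{1}{2}\right) = - \frac{1}{6} \approx -0.16667$)
$\left(1 + H\right) S = \left(1 + 9\right) \left(- \frac{1}{6}\right) = 10 \left(- \frac{1}{6}\right) = - \frac{5}{3}$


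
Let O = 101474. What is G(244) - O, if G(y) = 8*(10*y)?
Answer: -81954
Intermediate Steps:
G(y) = 80*y
G(244) - O = 80*244 - 1*101474 = 19520 - 101474 = -81954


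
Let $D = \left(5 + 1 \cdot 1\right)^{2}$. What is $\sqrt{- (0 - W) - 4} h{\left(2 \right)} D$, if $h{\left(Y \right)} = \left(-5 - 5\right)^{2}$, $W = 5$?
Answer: $3600$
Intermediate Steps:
$h{\left(Y \right)} = 100$ ($h{\left(Y \right)} = \left(-10\right)^{2} = 100$)
$D = 36$ ($D = \left(5 + 1\right)^{2} = 6^{2} = 36$)
$\sqrt{- (0 - W) - 4} h{\left(2 \right)} D = \sqrt{- (0 - 5) - 4} \cdot 100 \cdot 36 = \sqrt{\left(-1\right) \left(-5\right) - 4} \cdot 100 \cdot 36 = \sqrt{5 - 4} \cdot 100 \cdot 36 = \sqrt{1} \cdot 100 \cdot 36 = 1 \cdot 100 \cdot 36 = 100 \cdot 36 = 3600$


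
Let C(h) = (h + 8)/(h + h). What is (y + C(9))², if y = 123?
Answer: 4977361/324 ≈ 15362.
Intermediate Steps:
C(h) = (8 + h)/(2*h) (C(h) = (8 + h)/((2*h)) = (8 + h)*(1/(2*h)) = (8 + h)/(2*h))
(y + C(9))² = (123 + (½)*(8 + 9)/9)² = (123 + (½)*(⅑)*17)² = (123 + 17/18)² = (2231/18)² = 4977361/324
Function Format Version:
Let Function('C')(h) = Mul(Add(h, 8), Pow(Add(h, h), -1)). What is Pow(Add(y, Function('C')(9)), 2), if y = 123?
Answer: Rational(4977361, 324) ≈ 15362.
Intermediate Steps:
Function('C')(h) = Mul(Rational(1, 2), Pow(h, -1), Add(8, h)) (Function('C')(h) = Mul(Add(8, h), Pow(Mul(2, h), -1)) = Mul(Add(8, h), Mul(Rational(1, 2), Pow(h, -1))) = Mul(Rational(1, 2), Pow(h, -1), Add(8, h)))
Pow(Add(y, Function('C')(9)), 2) = Pow(Add(123, Mul(Rational(1, 2), Pow(9, -1), Add(8, 9))), 2) = Pow(Add(123, Mul(Rational(1, 2), Rational(1, 9), 17)), 2) = Pow(Add(123, Rational(17, 18)), 2) = Pow(Rational(2231, 18), 2) = Rational(4977361, 324)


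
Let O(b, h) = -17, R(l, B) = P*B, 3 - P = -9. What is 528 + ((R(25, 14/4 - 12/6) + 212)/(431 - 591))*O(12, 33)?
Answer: 8839/16 ≈ 552.44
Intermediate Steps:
P = 12 (P = 3 - 1*(-9) = 3 + 9 = 12)
R(l, B) = 12*B
528 + ((R(25, 14/4 - 12/6) + 212)/(431 - 591))*O(12, 33) = 528 + ((12*(14/4 - 12/6) + 212)/(431 - 591))*(-17) = 528 + ((12*(14*(1/4) - 12*1/6) + 212)/(-160))*(-17) = 528 + ((12*(7/2 - 2) + 212)*(-1/160))*(-17) = 528 + ((12*(3/2) + 212)*(-1/160))*(-17) = 528 + ((18 + 212)*(-1/160))*(-17) = 528 + (230*(-1/160))*(-17) = 528 - 23/16*(-17) = 528 + 391/16 = 8839/16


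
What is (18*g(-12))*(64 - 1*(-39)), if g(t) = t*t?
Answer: 266976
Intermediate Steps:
g(t) = t**2
(18*g(-12))*(64 - 1*(-39)) = (18*(-12)**2)*(64 - 1*(-39)) = (18*144)*(64 + 39) = 2592*103 = 266976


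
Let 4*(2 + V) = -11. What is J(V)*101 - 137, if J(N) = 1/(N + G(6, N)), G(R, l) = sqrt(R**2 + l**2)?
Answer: -17809/144 + 101*sqrt(937)/144 ≈ -102.20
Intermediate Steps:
V = -19/4 (V = -2 + (1/4)*(-11) = -2 - 11/4 = -19/4 ≈ -4.7500)
J(N) = 1/(N + sqrt(36 + N**2)) (J(N) = 1/(N + sqrt(6**2 + N**2)) = 1/(N + sqrt(36 + N**2)))
J(V)*101 - 137 = 101/(-19/4 + sqrt(36 + (-19/4)**2)) - 137 = 101/(-19/4 + sqrt(36 + 361/16)) - 137 = 101/(-19/4 + sqrt(937/16)) - 137 = 101/(-19/4 + sqrt(937)/4) - 137 = -137 + 101/(-19/4 + sqrt(937)/4)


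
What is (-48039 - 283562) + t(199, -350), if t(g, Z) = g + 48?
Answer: -331354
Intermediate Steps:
t(g, Z) = 48 + g
(-48039 - 283562) + t(199, -350) = (-48039 - 283562) + (48 + 199) = -331601 + 247 = -331354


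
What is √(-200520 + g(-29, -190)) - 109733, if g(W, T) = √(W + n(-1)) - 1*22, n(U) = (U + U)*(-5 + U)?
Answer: -109733 + √(-200542 + I*√17) ≈ -1.0973e+5 + 447.82*I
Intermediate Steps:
n(U) = 2*U*(-5 + U) (n(U) = (2*U)*(-5 + U) = 2*U*(-5 + U))
g(W, T) = -22 + √(12 + W) (g(W, T) = √(W + 2*(-1)*(-5 - 1)) - 1*22 = √(W + 2*(-1)*(-6)) - 22 = √(W + 12) - 22 = √(12 + W) - 22 = -22 + √(12 + W))
√(-200520 + g(-29, -190)) - 109733 = √(-200520 + (-22 + √(12 - 29))) - 109733 = √(-200520 + (-22 + √(-17))) - 109733 = √(-200520 + (-22 + I*√17)) - 109733 = √(-200542 + I*√17) - 109733 = -109733 + √(-200542 + I*√17)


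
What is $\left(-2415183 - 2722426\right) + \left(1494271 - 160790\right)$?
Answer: $-3804128$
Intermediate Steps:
$\left(-2415183 - 2722426\right) + \left(1494271 - 160790\right) = -5137609 + 1333481 = -3804128$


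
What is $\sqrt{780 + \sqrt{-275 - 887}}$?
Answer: $\sqrt{780 + i \sqrt{1162}} \approx 27.935 + 0.61013 i$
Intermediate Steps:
$\sqrt{780 + \sqrt{-275 - 887}} = \sqrt{780 + \sqrt{-1162}} = \sqrt{780 + i \sqrt{1162}}$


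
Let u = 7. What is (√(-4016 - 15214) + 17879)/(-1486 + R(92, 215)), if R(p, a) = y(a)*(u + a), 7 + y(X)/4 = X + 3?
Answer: 17879/185882 + I*√19230/185882 ≈ 0.096185 + 0.00074602*I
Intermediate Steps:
y(X) = -16 + 4*X (y(X) = -28 + 4*(X + 3) = -28 + 4*(3 + X) = -28 + (12 + 4*X) = -16 + 4*X)
R(p, a) = (-16 + 4*a)*(7 + a)
(√(-4016 - 15214) + 17879)/(-1486 + R(92, 215)) = (√(-4016 - 15214) + 17879)/(-1486 + 4*(-4 + 215)*(7 + 215)) = (√(-19230) + 17879)/(-1486 + 4*211*222) = (I*√19230 + 17879)/(-1486 + 187368) = (17879 + I*√19230)/185882 = (17879 + I*√19230)*(1/185882) = 17879/185882 + I*√19230/185882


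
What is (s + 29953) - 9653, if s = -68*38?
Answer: 17716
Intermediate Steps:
s = -2584
(s + 29953) - 9653 = (-2584 + 29953) - 9653 = 27369 - 9653 = 17716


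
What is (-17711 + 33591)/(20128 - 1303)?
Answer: 3176/3765 ≈ 0.84356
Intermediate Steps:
(-17711 + 33591)/(20128 - 1303) = 15880/18825 = 15880*(1/18825) = 3176/3765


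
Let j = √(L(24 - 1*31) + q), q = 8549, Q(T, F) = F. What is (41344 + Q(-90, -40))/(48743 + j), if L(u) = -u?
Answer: 2013280872/2375871493 - 82608*√2139/2375871493 ≈ 0.84578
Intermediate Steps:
j = 2*√2139 (j = √(-(24 - 1*31) + 8549) = √(-(24 - 31) + 8549) = √(-1*(-7) + 8549) = √(7 + 8549) = √8556 = 2*√2139 ≈ 92.499)
(41344 + Q(-90, -40))/(48743 + j) = (41344 - 40)/(48743 + 2*√2139) = 41304/(48743 + 2*√2139)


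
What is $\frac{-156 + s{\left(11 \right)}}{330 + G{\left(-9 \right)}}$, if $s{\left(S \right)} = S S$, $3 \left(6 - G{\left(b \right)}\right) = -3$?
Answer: $- \frac{35}{337} \approx -0.10386$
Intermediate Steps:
$G{\left(b \right)} = 7$ ($G{\left(b \right)} = 6 - -1 = 6 + 1 = 7$)
$s{\left(S \right)} = S^{2}$
$\frac{-156 + s{\left(11 \right)}}{330 + G{\left(-9 \right)}} = \frac{-156 + 11^{2}}{330 + 7} = \frac{-156 + 121}{337} = \left(-35\right) \frac{1}{337} = - \frac{35}{337}$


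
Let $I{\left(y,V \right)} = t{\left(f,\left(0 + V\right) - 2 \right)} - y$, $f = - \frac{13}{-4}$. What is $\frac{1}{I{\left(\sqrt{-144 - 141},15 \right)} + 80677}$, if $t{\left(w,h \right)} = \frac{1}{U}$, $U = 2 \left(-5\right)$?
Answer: $\frac{2689230}{216958749287} + \frac{100 i \sqrt{285}}{650876247861} \approx 1.2395 \cdot 10^{-5} + 2.5937 \cdot 10^{-9} i$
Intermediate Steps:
$f = \frac{13}{4}$ ($f = \left(-13\right) \left(- \frac{1}{4}\right) = \frac{13}{4} \approx 3.25$)
$U = -10$
$t{\left(w,h \right)} = - \frac{1}{10}$ ($t{\left(w,h \right)} = \frac{1}{-10} = - \frac{1}{10}$)
$I{\left(y,V \right)} = - \frac{1}{10} - y$
$\frac{1}{I{\left(\sqrt{-144 - 141},15 \right)} + 80677} = \frac{1}{\left(- \frac{1}{10} - \sqrt{-144 - 141}\right) + 80677} = \frac{1}{\left(- \frac{1}{10} - \sqrt{-285}\right) + 80677} = \frac{1}{\left(- \frac{1}{10} - i \sqrt{285}\right) + 80677} = \frac{1}{\frac{806769}{10} - i \sqrt{285}}$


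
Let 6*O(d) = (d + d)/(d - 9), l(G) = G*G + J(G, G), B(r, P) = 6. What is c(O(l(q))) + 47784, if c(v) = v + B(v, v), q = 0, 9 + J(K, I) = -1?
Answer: 2724040/57 ≈ 47790.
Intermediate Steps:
J(K, I) = -10 (J(K, I) = -9 - 1 = -10)
l(G) = -10 + G² (l(G) = G*G - 10 = G² - 10 = -10 + G²)
O(d) = d/(3*(-9 + d)) (O(d) = ((d + d)/(d - 9))/6 = ((2*d)/(-9 + d))/6 = (2*d/(-9 + d))/6 = d/(3*(-9 + d)))
c(v) = 6 + v (c(v) = v + 6 = 6 + v)
c(O(l(q))) + 47784 = (6 + (-10 + 0²)/(3*(-9 + (-10 + 0²)))) + 47784 = (6 + (-10 + 0)/(3*(-9 + (-10 + 0)))) + 47784 = (6 + (⅓)*(-10)/(-9 - 10)) + 47784 = (6 + (⅓)*(-10)/(-19)) + 47784 = (6 + (⅓)*(-10)*(-1/19)) + 47784 = (6 + 10/57) + 47784 = 352/57 + 47784 = 2724040/57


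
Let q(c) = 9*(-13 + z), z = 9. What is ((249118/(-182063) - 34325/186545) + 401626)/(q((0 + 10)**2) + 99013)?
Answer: 2728069591441385/672310028698259 ≈ 4.0578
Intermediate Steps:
q(c) = -36 (q(c) = 9*(-13 + 9) = 9*(-4) = -36)
((249118/(-182063) - 34325/186545) + 401626)/(q((0 + 10)**2) + 99013) = ((249118/(-182063) - 34325/186545) + 401626)/(-36 + 99013) = ((249118*(-1/182063) - 34325*1/186545) + 401626)/98977 = ((-249118/182063 - 6865/37309) + 401626)*(1/98977) = (-10544205957/6792588467 + 401626)*(1/98977) = (2728069591441385/6792588467)*(1/98977) = 2728069591441385/672310028698259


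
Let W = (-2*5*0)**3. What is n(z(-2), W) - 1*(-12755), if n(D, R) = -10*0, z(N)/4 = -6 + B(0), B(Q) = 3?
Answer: 12755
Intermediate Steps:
z(N) = -12 (z(N) = 4*(-6 + 3) = 4*(-3) = -12)
W = 0 (W = (-10*0)**3 = 0**3 = 0)
n(D, R) = 0
n(z(-2), W) - 1*(-12755) = 0 - 1*(-12755) = 0 + 12755 = 12755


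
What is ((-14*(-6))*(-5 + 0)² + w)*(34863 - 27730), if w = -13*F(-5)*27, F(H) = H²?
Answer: -47612775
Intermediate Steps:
w = -8775 (w = -13*(-5)²*27 = -13*25*27 = -325*27 = -8775)
((-14*(-6))*(-5 + 0)² + w)*(34863 - 27730) = ((-14*(-6))*(-5 + 0)² - 8775)*(34863 - 27730) = (84*(-5)² - 8775)*7133 = (84*25 - 8775)*7133 = (2100 - 8775)*7133 = -6675*7133 = -47612775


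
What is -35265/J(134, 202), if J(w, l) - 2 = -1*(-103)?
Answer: -2351/7 ≈ -335.86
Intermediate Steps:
J(w, l) = 105 (J(w, l) = 2 - 1*(-103) = 2 + 103 = 105)
-35265/J(134, 202) = -35265/105 = -35265*1/105 = -2351/7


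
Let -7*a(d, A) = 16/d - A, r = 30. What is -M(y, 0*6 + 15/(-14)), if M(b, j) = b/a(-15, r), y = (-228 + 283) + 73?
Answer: -6720/233 ≈ -28.841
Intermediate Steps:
y = 128 (y = 55 + 73 = 128)
a(d, A) = -16/(7*d) + A/7 (a(d, A) = -(16/d - A)/7 = -(-A + 16/d)/7 = -16/(7*d) + A/7)
M(b, j) = 105*b/466 (M(b, j) = b/(((⅐)*(-16 + 30*(-15))/(-15))) = b/(((⅐)*(-1/15)*(-16 - 450))) = b/(((⅐)*(-1/15)*(-466))) = b/(466/105) = b*(105/466) = 105*b/466)
-M(y, 0*6 + 15/(-14)) = -105*128/466 = -1*6720/233 = -6720/233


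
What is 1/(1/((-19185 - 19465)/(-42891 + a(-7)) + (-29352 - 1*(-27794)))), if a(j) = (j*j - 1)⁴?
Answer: -328149064/210621 ≈ -1558.0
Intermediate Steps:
a(j) = (-1 + j²)⁴ (a(j) = (j² - 1)⁴ = (-1 + j²)⁴)
1/(1/((-19185 - 19465)/(-42891 + a(-7)) + (-29352 - 1*(-27794)))) = 1/(1/((-19185 - 19465)/(-42891 + (-1 + (-7)²)⁴) + (-29352 - 1*(-27794)))) = 1/(1/(-38650/(-42891 + (-1 + 49)⁴) + (-29352 + 27794))) = 1/(1/(-38650/(-42891 + 48⁴) - 1558)) = 1/(1/(-38650/(-42891 + 5308416) - 1558)) = 1/(1/(-38650/5265525 - 1558)) = 1/(1/(-38650*1/5265525 - 1558)) = 1/(1/(-1546/210621 - 1558)) = 1/(1/(-328149064/210621)) = 1/(-210621/328149064) = -328149064/210621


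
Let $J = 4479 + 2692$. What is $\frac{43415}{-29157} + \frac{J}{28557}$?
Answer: $- \frac{343572436}{277545483} \approx -1.2379$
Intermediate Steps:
$J = 7171$
$\frac{43415}{-29157} + \frac{J}{28557} = \frac{43415}{-29157} + \frac{7171}{28557} = 43415 \left(- \frac{1}{29157}\right) + 7171 \cdot \frac{1}{28557} = - \frac{43415}{29157} + \frac{7171}{28557} = - \frac{343572436}{277545483}$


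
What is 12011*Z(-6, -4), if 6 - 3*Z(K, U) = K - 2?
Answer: 168154/3 ≈ 56051.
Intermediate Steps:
Z(K, U) = 8/3 - K/3 (Z(K, U) = 2 - (K - 2)/3 = 2 - (-2 + K)/3 = 2 + (2/3 - K/3) = 8/3 - K/3)
12011*Z(-6, -4) = 12011*(8/3 - 1/3*(-6)) = 12011*(8/3 + 2) = 12011*(14/3) = 168154/3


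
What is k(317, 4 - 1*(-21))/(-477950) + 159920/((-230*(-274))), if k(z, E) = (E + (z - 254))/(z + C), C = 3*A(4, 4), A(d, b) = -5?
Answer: 26230671798/10336776725 ≈ 2.5376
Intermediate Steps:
C = -15 (C = 3*(-5) = -15)
k(z, E) = (-254 + E + z)/(-15 + z) (k(z, E) = (E + (z - 254))/(z - 15) = (E + (-254 + z))/(-15 + z) = (-254 + E + z)/(-15 + z))
k(317, 4 - 1*(-21))/(-477950) + 159920/((-230*(-274))) = ((-254 + (4 - 1*(-21)) + 317)/(-15 + 317))/(-477950) + 159920/((-230*(-274))) = ((-254 + (4 + 21) + 317)/302)*(-1/477950) + 159920/63020 = ((-254 + 25 + 317)/302)*(-1/477950) + 159920*(1/63020) = ((1/302)*88)*(-1/477950) + 7996/3151 = (44/151)*(-1/477950) + 7996/3151 = -2/3280475 + 7996/3151 = 26230671798/10336776725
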